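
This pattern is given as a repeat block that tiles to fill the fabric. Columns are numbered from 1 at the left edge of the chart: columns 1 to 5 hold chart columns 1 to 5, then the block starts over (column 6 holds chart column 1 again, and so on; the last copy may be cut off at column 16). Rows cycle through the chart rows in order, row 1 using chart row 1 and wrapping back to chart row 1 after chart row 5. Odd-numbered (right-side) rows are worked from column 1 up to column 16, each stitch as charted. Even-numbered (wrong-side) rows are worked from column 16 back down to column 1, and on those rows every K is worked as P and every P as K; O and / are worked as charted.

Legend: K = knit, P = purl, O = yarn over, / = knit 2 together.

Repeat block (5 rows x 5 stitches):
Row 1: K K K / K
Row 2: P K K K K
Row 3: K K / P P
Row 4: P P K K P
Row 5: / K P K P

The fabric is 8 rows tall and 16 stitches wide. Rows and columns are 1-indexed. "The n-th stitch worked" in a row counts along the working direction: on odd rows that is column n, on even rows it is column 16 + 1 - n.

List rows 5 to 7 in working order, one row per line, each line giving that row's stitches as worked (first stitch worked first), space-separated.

Rows as worked:
/ K P K P / K P K P / K P K P /
P P / P P P P / P P P P / P P P
P K K K K P K K K K P K K K K P

Derivation:
Row 5: chart row 5, RS - tile across columns 1-16 and work as-is.
Row 6: chart row 1, WS - tiled (columns 1-16): K K K / K K K K / K K K K / K K; work from column 16 back to 1 with K<->P swapped.
Row 7: chart row 2, RS - tile across columns 1-16 and work as-is.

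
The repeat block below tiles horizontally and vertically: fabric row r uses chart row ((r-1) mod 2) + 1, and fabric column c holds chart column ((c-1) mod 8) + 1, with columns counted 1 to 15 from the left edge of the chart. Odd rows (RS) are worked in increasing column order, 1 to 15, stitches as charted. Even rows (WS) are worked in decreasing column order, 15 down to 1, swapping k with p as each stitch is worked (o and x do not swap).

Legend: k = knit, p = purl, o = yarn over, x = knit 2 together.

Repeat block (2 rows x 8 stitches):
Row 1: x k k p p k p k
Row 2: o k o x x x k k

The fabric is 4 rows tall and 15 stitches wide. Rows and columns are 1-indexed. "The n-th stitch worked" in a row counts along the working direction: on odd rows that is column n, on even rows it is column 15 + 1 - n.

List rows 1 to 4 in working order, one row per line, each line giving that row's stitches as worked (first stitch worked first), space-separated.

Rows as worked:
x k k p p k p k x k k p p k p
p x x x o p o p p x x x o p o
x k k p p k p k x k k p p k p
p x x x o p o p p x x x o p o

Derivation:
Row 1: chart row 1, RS - tile across columns 1-15 and work as-is.
Row 2: chart row 2, WS - tiled (columns 1-15): o k o x x x k k o k o x x x k; work from column 15 back to 1 with k<->p swapped.
Row 3: chart row 1, RS - tile across columns 1-15 and work as-is.
Row 4: chart row 2, WS - tiled (columns 1-15): o k o x x x k k o k o x x x k; work from column 15 back to 1 with k<->p swapped.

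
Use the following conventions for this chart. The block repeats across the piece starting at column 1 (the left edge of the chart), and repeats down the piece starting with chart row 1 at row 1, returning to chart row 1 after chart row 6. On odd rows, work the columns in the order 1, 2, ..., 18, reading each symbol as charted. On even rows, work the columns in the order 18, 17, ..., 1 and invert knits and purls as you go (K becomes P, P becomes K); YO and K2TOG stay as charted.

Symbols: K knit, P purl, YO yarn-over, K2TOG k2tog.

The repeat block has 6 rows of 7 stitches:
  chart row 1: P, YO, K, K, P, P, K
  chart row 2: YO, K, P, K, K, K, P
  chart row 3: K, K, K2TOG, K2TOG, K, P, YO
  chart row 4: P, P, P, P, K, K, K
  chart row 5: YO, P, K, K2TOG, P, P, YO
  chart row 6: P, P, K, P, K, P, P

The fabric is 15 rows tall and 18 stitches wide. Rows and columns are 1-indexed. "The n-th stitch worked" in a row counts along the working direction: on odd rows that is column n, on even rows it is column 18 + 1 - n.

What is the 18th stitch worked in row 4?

Row 4 uses chart row ((4-1) mod 6)+1 = 4. Row 4 is even, so WS.
Chart row 4 tiled across columns 1-18: P P P P K K K P P P P K K K P P P P
Wrong side: read the tiled row from column 18 down to 1 and exchange K with P (leave YO, K2TOG).
Row 4 as worked: K K K K P P P K K K K P P P K K K K
The 18th stitch worked is K.

Result:
K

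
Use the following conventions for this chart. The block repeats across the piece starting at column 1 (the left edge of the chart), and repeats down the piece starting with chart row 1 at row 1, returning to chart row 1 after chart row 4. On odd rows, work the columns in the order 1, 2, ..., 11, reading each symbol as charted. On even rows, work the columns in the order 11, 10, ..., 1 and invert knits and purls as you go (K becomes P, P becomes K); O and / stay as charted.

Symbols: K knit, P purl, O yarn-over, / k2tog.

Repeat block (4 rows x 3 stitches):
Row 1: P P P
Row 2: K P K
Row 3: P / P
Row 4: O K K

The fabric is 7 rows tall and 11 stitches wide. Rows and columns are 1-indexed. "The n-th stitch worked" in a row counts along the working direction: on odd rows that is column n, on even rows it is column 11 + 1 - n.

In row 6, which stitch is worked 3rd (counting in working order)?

For row 6: chart row = ((6-1) mod 4) + 1 = 2; this is a WS (even) row.
Chart row 2 tiled across columns 1-11: K P K K P K K P K K P
Wrong side: read the tiled row from column 11 down to 1 and exchange K with P (leave O, /).
Row 6 as worked: K P P K P P K P P K P
The 3rd stitch worked is P.

Stitch:
P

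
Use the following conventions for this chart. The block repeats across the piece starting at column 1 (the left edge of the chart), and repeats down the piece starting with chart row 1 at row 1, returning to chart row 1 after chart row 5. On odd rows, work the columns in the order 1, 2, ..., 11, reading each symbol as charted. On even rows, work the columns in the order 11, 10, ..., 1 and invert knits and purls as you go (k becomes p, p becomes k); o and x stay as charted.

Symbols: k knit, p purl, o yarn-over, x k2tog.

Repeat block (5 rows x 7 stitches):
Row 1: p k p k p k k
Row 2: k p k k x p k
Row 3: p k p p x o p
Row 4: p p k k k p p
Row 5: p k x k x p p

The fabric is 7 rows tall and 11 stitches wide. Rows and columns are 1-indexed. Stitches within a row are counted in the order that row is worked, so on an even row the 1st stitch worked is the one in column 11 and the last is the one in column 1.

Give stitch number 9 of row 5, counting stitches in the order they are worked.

== STITCH ==
k

Derivation:
Row 5 uses chart row ((5-1) mod 5)+1 = 5. Row 5 is odd, so RS.
Chart row 5 tiled across columns 1-11: p k x k x p p p k x k
Right side: take the tiled row as-is (worked left to right from column 1).
The 9th stitch worked is k.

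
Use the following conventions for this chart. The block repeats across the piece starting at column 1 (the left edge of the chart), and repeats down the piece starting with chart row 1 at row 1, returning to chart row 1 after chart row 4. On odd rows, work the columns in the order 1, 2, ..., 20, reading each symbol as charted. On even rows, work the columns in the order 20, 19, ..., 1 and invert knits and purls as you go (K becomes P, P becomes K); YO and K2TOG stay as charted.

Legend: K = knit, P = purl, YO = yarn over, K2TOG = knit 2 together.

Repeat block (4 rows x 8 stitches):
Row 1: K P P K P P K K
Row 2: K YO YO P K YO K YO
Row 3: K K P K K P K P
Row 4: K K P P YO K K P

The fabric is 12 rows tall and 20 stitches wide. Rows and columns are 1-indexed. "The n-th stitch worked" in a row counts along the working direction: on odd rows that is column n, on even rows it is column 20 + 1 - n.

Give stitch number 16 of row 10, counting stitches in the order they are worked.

Stitch:
P

Derivation:
Row 10 uses chart row ((10-1) mod 4)+1 = 2. Row 10 is even, so WS.
Chart row 2 tiled across columns 1-20: K YO YO P K YO K YO K YO YO P K YO K YO K YO YO P
WS row: flip the tiled sequence (start at column 20) and apply K<->P; YO and K2TOG stay.
Row 10 as worked: K YO YO P YO P YO P K YO YO P YO P YO P K YO YO P
Counting 16 along the worked row gives P.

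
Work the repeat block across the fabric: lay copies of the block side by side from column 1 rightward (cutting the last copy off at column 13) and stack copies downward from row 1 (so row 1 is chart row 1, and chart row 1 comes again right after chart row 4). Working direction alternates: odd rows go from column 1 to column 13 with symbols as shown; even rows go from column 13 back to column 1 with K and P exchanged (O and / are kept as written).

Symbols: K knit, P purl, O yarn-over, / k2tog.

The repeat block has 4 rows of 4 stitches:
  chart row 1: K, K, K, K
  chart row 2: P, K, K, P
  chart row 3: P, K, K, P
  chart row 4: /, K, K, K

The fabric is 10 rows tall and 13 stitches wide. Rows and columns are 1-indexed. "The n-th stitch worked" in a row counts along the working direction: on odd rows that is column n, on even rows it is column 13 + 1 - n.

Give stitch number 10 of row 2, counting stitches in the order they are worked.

Row 2: (2-1) mod 4 = 1, so use chart row 2. Even row -> WS.
Chart row 2 tiled across columns 1-13: P K K P P K K P P K K P P
WS row: flip the tiled sequence (start at column 13) and apply K<->P; O and / stay.
Row 2 as worked: K K P P K K P P K K P P K
Counting 10 along the worked row gives K.

Stitch:
K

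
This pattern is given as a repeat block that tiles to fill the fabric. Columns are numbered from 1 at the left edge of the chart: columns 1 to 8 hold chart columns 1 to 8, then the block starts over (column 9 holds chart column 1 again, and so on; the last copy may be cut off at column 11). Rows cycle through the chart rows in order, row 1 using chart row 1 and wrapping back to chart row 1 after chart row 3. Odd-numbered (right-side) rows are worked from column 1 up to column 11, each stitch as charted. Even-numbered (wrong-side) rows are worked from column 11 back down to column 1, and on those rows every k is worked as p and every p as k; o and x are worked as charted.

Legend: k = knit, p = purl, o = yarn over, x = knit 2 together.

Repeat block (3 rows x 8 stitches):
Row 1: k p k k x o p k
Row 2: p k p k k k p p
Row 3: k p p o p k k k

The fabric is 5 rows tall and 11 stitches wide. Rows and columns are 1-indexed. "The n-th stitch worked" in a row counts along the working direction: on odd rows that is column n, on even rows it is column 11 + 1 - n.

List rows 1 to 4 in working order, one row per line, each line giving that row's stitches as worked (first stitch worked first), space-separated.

Row 1: chart row 1, RS - tile across columns 1-11 and work as-is.
Row 2: chart row 2, WS - tiled (columns 1-11): p k p k k k p p p k p; work from column 11 back to 1 with k<->p swapped.
Row 3: chart row 3, RS - tile across columns 1-11 and work as-is.
Row 4: chart row 1, WS - tiled (columns 1-11): k p k k x o p k k p k; work from column 11 back to 1 with k<->p swapped.

Result:
k p k k x o p k k p k
k p k k k p p p k p k
k p p o p k k k k p p
p k p p k o x p p k p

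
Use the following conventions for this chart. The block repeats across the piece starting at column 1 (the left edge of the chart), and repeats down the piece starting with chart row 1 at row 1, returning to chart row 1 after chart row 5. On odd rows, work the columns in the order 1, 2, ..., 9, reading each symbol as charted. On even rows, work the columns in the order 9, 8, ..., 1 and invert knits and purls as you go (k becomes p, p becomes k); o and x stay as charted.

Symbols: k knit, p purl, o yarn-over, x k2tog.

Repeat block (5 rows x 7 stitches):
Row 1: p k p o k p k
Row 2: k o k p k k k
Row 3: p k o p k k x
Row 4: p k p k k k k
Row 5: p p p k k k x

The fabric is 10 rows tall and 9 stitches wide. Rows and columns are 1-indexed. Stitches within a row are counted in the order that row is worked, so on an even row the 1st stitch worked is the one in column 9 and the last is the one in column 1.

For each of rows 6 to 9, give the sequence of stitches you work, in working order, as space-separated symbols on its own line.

Row 6: chart row 1, WS - tiled (columns 1-9): p k p o k p k p k; work from column 9 back to 1 with k<->p swapped.
Row 7: chart row 2, RS - tile across columns 1-9 and work as-is.
Row 8: chart row 3, WS - tiled (columns 1-9): p k o p k k x p k; work from column 9 back to 1 with k<->p swapped.
Row 9: chart row 4, RS - tile across columns 1-9 and work as-is.

== ROWS AS WORKED ==
p k p k p o k p k
k o k p k k k k o
p k x p p k o p k
p k p k k k k p k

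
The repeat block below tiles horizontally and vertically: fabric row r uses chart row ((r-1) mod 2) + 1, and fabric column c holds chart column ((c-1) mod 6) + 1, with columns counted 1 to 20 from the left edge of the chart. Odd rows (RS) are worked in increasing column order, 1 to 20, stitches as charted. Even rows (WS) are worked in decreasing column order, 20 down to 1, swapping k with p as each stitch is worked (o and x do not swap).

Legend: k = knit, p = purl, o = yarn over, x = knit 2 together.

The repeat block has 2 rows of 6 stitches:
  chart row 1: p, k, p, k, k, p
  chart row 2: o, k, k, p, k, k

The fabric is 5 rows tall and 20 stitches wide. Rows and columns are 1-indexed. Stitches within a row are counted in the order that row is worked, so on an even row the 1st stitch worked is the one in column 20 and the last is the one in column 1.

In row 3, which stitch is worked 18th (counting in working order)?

For row 3: chart row = ((3-1) mod 2) + 1 = 1; this is a RS (odd) row.
Chart row 1 tiled across columns 1-20: p k p k k p p k p k k p p k p k k p p k
RS row: no reversal, no swap; stitch n worked = column n.
Stitch 18 in working order -> p

Result:
p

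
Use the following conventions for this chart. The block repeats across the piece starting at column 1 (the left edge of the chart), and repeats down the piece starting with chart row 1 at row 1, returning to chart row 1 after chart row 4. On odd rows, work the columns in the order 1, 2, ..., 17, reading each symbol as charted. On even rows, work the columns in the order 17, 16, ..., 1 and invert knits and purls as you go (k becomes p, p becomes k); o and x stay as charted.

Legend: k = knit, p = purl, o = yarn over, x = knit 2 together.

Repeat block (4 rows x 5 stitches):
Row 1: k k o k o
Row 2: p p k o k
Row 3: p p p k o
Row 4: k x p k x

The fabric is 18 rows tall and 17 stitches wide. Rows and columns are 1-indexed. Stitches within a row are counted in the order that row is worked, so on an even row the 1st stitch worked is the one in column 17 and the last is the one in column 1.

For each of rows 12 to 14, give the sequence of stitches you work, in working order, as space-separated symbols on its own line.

Row 12: chart row 4, WS - tiled (columns 1-17): k x p k x k x p k x k x p k x k x; work from column 17 back to 1 with k<->p swapped.
Row 13: chart row 1, RS - tile across columns 1-17 and work as-is.
Row 14: chart row 2, WS - tiled (columns 1-17): p p k o k p p k o k p p k o k p p; work from column 17 back to 1 with k<->p swapped.

== ROWS AS WORKED ==
x p x p k x p x p k x p x p k x p
k k o k o k k o k o k k o k o k k
k k p o p k k p o p k k p o p k k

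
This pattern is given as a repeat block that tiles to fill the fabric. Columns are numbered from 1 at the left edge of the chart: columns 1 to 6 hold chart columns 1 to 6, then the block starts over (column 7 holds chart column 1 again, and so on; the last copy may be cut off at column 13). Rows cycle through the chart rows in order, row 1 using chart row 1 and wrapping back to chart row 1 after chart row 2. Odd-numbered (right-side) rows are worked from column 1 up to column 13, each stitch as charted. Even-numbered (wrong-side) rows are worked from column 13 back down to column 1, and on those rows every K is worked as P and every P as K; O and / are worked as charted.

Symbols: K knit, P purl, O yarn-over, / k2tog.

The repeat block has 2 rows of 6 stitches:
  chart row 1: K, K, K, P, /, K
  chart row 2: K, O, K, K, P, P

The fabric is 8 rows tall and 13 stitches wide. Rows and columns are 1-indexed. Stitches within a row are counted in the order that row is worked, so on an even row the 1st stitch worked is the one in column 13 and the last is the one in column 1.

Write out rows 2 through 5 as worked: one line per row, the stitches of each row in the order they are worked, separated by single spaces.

== ROWS AS WORKED ==
P K K P P O P K K P P O P
K K K P / K K K K P / K K
P K K P P O P K K P P O P
K K K P / K K K K P / K K

Derivation:
Row 2: chart row 2, WS - tiled (columns 1-13): K O K K P P K O K K P P K; work from column 13 back to 1 with K<->P swapped.
Row 3: chart row 1, RS - tile across columns 1-13 and work as-is.
Row 4: chart row 2, WS - tiled (columns 1-13): K O K K P P K O K K P P K; work from column 13 back to 1 with K<->P swapped.
Row 5: chart row 1, RS - tile across columns 1-13 and work as-is.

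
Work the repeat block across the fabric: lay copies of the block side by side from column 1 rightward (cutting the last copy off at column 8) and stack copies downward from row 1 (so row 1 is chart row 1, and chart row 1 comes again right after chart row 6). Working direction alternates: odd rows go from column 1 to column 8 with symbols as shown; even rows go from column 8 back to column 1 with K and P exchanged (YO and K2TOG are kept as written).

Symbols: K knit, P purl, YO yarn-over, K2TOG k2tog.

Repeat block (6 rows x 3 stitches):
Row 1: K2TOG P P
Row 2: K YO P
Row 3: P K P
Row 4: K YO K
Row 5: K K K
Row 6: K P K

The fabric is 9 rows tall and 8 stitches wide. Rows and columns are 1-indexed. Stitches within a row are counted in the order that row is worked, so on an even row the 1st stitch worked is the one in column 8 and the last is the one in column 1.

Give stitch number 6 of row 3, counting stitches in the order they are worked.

== STITCH ==
P

Derivation:
For row 3: chart row = ((3-1) mod 6) + 1 = 3; this is a RS (odd) row.
Chart row 3 tiled across columns 1-8: P K P P K P P K
RS: work column 1 to column 8, symbols as charted — the tiled row is the row as worked.
Stitch 6 in working order -> P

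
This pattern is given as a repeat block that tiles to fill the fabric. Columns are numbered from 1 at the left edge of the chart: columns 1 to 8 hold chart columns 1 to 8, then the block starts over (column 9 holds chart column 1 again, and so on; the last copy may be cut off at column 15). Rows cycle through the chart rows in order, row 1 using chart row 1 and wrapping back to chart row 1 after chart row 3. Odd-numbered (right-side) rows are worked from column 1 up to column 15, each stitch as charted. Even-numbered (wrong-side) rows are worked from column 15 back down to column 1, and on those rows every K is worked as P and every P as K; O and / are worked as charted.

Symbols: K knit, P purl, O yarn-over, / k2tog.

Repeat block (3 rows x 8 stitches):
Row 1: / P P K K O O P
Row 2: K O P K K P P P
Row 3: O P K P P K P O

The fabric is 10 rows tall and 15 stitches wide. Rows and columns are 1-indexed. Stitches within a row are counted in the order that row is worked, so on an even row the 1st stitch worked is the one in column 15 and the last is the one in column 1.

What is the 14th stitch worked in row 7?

Result:
O

Derivation:
Row 7: (7-1) mod 3 = 0, so use chart row 1. Odd row -> RS.
Chart row 1 tiled across columns 1-15: / P P K K O O P / P P K K O O
Right side: take the tiled row as-is (worked left to right from column 1).
Counting 14 along the worked row gives O.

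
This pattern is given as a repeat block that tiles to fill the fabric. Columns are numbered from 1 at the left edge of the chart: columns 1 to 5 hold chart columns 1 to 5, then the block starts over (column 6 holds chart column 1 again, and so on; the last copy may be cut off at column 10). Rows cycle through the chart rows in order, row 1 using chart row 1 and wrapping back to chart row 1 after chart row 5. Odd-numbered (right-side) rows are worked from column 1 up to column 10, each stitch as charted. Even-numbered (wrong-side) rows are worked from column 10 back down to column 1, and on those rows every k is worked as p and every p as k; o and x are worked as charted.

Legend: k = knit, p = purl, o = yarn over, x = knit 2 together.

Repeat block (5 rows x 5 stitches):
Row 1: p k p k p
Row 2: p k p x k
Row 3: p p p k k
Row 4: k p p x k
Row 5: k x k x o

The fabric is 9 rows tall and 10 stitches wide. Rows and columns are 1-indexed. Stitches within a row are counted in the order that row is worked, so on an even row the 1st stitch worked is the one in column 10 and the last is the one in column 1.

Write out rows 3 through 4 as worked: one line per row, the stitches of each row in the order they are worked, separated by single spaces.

Rows as worked:
p p p k k p p p k k
p x k k p p x k k p

Derivation:
Row 3: chart row 3, RS - tile across columns 1-10 and work as-is.
Row 4: chart row 4, WS - tiled (columns 1-10): k p p x k k p p x k; work from column 10 back to 1 with k<->p swapped.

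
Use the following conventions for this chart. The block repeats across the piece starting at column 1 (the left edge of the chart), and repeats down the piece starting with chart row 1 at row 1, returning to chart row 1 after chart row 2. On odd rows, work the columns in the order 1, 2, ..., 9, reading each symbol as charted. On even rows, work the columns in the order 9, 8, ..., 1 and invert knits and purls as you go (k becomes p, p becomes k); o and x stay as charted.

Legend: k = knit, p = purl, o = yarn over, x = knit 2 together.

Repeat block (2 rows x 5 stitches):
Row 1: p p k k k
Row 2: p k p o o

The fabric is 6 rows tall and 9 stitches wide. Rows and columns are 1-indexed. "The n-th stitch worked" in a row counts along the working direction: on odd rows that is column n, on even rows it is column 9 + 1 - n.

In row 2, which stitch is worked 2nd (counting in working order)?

For row 2: chart row = ((2-1) mod 2) + 1 = 2; this is a WS (even) row.
Chart row 2 tiled across columns 1-9: p k p o o p k p o
WS row: flip the tiled sequence (start at column 9) and apply k<->p; o and x stay.
Row 2 as worked: o k p k o o k p k
The 2nd stitch worked is k.

Stitch:
k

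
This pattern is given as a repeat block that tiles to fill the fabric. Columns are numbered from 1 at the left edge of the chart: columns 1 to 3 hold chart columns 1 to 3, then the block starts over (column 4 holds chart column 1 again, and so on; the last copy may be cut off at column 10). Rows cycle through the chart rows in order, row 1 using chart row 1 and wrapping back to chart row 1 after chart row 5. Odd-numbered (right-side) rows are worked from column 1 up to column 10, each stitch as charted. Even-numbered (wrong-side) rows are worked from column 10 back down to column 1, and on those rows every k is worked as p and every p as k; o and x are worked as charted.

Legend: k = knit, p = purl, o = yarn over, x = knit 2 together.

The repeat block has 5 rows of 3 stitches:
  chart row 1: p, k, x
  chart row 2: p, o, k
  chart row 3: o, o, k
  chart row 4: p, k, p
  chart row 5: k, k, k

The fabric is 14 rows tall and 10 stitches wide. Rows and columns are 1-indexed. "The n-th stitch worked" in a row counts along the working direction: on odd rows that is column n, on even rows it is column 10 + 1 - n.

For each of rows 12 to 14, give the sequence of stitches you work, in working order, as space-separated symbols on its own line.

Result:
k p o k p o k p o k
o o k o o k o o k o
k k p k k p k k p k

Derivation:
Row 12: chart row 2, WS - tiled (columns 1-10): p o k p o k p o k p; work from column 10 back to 1 with k<->p swapped.
Row 13: chart row 3, RS - tile across columns 1-10 and work as-is.
Row 14: chart row 4, WS - tiled (columns 1-10): p k p p k p p k p p; work from column 10 back to 1 with k<->p swapped.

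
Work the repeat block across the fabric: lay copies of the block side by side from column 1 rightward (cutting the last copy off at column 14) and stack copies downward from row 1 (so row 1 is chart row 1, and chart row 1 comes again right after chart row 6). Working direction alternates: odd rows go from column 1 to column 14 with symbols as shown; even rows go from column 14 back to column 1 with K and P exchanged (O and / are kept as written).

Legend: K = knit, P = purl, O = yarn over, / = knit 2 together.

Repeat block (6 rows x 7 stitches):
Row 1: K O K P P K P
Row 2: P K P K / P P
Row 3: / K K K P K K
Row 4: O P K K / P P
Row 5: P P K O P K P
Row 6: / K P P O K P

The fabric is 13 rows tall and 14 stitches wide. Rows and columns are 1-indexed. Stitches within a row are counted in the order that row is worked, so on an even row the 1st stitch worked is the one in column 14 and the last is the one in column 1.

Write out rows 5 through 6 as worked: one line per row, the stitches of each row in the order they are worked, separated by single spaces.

Rows as worked:
P P K O P K P P P K O P K P
K P O K K P / K P O K K P /

Derivation:
Row 5: chart row 5, RS - tile across columns 1-14 and work as-is.
Row 6: chart row 6, WS - tiled (columns 1-14): / K P P O K P / K P P O K P; work from column 14 back to 1 with K<->P swapped.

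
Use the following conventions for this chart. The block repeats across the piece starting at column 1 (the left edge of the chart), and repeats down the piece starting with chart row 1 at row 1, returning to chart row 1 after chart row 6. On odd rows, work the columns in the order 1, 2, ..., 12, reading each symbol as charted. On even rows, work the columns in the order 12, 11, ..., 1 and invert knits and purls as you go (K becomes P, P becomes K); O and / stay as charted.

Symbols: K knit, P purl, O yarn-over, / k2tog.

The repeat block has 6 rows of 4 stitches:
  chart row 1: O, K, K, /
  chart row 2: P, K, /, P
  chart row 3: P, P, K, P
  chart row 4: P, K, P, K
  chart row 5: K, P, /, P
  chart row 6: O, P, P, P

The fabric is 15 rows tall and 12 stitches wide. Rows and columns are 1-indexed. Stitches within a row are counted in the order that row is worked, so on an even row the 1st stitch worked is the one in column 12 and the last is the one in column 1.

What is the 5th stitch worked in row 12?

Stitch:
K

Derivation:
Row 12: (12-1) mod 6 = 5, so use chart row 6. Even row -> WS.
Chart row 6 tiled across columns 1-12: O P P P O P P P O P P P
WS row: flip the tiled sequence (start at column 12) and apply K<->P; O and / stay.
Row 12 as worked: K K K O K K K O K K K O
The 5th stitch worked is K.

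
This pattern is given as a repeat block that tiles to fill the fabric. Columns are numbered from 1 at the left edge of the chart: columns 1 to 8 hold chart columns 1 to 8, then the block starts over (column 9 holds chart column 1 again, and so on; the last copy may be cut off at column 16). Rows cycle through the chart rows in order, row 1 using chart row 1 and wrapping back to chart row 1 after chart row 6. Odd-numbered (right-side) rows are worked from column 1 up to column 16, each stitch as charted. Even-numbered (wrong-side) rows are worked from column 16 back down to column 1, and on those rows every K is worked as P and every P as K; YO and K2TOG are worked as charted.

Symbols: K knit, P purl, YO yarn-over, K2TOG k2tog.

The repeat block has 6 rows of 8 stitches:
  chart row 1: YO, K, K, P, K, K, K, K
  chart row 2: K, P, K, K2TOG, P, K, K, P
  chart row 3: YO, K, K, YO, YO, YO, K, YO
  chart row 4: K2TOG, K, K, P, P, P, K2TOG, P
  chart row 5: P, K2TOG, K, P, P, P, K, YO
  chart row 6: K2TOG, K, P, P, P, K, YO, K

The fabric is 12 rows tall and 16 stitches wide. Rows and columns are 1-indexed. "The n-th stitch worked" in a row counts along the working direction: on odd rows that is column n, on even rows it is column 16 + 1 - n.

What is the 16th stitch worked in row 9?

== STITCH ==
YO

Derivation:
Row 9 uses chart row ((9-1) mod 6)+1 = 3. Row 9 is odd, so RS.
Chart row 3 tiled across columns 1-16: YO K K YO YO YO K YO YO K K YO YO YO K YO
Right side: take the tiled row as-is (worked left to right from column 1).
Stitch 16 in working order -> YO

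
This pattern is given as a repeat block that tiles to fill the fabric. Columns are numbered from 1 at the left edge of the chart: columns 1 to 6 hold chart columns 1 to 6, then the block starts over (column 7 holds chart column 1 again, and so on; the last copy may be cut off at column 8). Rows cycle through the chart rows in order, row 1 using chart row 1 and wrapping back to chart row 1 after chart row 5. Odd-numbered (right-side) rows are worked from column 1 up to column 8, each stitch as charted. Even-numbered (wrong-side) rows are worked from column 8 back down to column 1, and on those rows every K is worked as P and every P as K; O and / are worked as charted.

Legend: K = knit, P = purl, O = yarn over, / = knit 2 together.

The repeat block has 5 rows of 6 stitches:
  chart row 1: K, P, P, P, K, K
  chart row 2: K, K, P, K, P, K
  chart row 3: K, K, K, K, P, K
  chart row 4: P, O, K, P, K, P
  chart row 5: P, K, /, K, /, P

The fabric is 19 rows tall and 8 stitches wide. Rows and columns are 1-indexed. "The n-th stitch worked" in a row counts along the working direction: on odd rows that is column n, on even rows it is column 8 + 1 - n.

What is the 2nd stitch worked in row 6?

== STITCH ==
P

Derivation:
Row 6 uses chart row ((6-1) mod 5)+1 = 1. Row 6 is even, so WS.
Chart row 1 tiled across columns 1-8: K P P P K K K P
WS: work from column 8 back to column 1 (reverse the tiled row), swapping K<->P (O and / unchanged).
Row 6 as worked: K P P P K K K P
Counting 2 along the worked row gives P.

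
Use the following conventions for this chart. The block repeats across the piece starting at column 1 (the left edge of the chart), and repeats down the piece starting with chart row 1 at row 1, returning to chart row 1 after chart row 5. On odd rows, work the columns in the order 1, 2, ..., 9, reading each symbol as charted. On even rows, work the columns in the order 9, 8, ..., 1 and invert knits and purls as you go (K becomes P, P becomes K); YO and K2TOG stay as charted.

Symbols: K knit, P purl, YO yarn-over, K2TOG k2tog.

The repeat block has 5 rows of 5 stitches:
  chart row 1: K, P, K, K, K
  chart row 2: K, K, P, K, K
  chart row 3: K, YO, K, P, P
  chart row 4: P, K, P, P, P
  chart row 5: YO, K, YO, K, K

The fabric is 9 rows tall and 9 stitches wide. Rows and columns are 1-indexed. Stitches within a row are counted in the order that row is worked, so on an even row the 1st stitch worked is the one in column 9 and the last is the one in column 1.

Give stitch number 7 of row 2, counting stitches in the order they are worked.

Row 2 uses chart row ((2-1) mod 5)+1 = 2. Row 2 is even, so WS.
Chart row 2 tiled across columns 1-9: K K P K K K K P K
WS row: flip the tiled sequence (start at column 9) and apply K<->P; YO and K2TOG stay.
Row 2 as worked: P K P P P P K P P
The 7th stitch worked is K.

Stitch:
K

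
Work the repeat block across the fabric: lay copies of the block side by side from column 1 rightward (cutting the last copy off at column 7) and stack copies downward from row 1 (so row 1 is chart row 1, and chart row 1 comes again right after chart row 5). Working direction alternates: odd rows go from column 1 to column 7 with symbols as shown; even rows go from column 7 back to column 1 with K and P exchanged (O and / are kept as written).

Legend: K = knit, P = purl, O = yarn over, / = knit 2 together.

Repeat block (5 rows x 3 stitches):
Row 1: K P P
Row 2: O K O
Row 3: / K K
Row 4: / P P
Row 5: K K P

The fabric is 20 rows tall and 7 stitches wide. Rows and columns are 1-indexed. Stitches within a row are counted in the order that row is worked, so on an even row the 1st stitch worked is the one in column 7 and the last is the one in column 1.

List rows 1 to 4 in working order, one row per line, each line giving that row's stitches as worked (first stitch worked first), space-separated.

Row 1: chart row 1, RS - tile across columns 1-7 and work as-is.
Row 2: chart row 2, WS - tiled (columns 1-7): O K O O K O O; work from column 7 back to 1 with K<->P swapped.
Row 3: chart row 3, RS - tile across columns 1-7 and work as-is.
Row 4: chart row 4, WS - tiled (columns 1-7): / P P / P P /; work from column 7 back to 1 with K<->P swapped.

Result:
K P P K P P K
O O P O O P O
/ K K / K K /
/ K K / K K /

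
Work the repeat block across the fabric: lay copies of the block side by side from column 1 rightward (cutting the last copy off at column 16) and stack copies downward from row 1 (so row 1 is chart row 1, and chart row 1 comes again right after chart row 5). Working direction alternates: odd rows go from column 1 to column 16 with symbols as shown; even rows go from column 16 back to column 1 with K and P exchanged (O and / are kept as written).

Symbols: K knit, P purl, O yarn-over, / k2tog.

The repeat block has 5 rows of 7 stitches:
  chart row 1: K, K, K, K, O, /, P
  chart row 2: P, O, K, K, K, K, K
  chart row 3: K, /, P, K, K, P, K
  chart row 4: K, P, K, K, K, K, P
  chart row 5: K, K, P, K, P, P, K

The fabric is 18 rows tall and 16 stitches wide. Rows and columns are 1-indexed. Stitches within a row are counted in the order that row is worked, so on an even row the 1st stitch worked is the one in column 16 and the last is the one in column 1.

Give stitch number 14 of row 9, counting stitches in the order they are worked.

Result:
P

Derivation:
Row 9 uses chart row ((9-1) mod 5)+1 = 4. Row 9 is odd, so RS.
Chart row 4 tiled across columns 1-16: K P K K K K P K P K K K K P K P
Right side: take the tiled row as-is (worked left to right from column 1).
Stitch 14 in working order -> P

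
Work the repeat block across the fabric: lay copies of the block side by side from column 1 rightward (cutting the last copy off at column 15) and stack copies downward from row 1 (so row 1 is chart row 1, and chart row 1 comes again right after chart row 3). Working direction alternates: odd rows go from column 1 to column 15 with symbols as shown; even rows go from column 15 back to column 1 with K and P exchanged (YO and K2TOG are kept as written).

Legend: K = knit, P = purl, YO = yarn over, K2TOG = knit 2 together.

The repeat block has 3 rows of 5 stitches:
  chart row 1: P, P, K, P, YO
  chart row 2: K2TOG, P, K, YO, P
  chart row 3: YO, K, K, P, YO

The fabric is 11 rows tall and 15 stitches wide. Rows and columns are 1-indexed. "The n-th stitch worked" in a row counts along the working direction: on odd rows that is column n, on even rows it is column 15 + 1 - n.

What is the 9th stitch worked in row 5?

Row 5 uses chart row ((5-1) mod 3)+1 = 2. Row 5 is odd, so RS.
Chart row 2 tiled across columns 1-15: K2TOG P K YO P K2TOG P K YO P K2TOG P K YO P
Right side: take the tiled row as-is (worked left to right from column 1).
Counting 9 along the worked row gives YO.

== STITCH ==
YO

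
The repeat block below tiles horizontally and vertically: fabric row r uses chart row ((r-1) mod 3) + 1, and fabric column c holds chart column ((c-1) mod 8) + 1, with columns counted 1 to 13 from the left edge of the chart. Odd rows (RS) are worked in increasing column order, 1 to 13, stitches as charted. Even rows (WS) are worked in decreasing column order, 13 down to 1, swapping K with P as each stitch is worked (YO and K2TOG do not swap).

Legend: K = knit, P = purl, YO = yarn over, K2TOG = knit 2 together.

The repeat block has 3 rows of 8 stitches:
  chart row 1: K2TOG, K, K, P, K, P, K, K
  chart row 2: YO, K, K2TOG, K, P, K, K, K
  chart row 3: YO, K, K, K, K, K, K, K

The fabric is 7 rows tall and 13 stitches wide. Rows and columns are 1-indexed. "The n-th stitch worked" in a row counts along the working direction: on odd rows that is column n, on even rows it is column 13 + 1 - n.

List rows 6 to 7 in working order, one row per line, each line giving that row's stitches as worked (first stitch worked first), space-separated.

Rows as worked:
P P P P YO P P P P P P P YO
K2TOG K K P K P K K K2TOG K K P K

Derivation:
Row 6: chart row 3, WS - tiled (columns 1-13): YO K K K K K K K YO K K K K; work from column 13 back to 1 with K<->P swapped.
Row 7: chart row 1, RS - tile across columns 1-13 and work as-is.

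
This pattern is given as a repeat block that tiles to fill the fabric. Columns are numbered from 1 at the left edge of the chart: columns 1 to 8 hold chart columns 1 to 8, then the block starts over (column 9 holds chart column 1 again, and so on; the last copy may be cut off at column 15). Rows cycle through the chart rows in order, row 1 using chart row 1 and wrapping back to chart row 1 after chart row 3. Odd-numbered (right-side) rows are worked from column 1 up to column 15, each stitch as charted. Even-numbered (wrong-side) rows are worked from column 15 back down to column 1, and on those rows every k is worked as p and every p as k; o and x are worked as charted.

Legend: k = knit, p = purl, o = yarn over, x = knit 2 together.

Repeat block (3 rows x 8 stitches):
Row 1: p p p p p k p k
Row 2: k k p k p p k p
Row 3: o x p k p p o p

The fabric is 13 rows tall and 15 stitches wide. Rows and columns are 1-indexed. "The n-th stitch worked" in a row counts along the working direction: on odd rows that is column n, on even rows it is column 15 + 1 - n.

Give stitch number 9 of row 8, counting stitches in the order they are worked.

For row 8: chart row = ((8-1) mod 3) + 1 = 2; this is a WS (even) row.
Chart row 2 tiled across columns 1-15: k k p k p p k p k k p k p p k
Wrong side: read the tiled row from column 15 down to 1 and exchange k with p (leave o, x).
Row 8 as worked: p k k p k p p k p k k p k p p
The 9th stitch worked is p.

== STITCH ==
p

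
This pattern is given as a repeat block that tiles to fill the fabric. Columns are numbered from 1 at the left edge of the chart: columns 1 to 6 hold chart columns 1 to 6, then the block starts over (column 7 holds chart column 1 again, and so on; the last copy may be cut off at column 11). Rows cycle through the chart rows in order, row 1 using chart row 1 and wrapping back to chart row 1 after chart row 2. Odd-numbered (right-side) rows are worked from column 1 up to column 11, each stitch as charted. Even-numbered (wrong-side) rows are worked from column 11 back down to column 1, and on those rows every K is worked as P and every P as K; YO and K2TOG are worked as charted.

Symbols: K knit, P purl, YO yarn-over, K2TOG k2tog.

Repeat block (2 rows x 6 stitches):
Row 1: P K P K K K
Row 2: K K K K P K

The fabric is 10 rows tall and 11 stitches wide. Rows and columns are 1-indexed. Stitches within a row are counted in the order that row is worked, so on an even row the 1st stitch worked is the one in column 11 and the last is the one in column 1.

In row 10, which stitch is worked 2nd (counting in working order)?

For row 10: chart row = ((10-1) mod 2) + 1 = 2; this is a WS (even) row.
Chart row 2 tiled across columns 1-11: K K K K P K K K K K P
WS row: flip the tiled sequence (start at column 11) and apply K<->P; YO and K2TOG stay.
Row 10 as worked: K P P P P P K P P P P
Stitch 2 in working order -> P

Stitch:
P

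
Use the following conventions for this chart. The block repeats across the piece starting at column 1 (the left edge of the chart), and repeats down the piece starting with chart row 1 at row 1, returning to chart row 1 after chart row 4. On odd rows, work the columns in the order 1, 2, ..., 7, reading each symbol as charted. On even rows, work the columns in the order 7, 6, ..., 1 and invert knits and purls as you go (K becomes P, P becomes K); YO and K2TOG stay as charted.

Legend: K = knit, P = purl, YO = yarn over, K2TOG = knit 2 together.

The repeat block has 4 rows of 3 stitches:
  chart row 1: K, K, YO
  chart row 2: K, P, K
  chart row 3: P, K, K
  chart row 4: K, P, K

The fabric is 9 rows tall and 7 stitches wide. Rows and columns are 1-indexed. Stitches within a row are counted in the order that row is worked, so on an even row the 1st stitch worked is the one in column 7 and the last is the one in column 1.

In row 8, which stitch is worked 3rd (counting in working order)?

For row 8: chart row = ((8-1) mod 4) + 1 = 4; this is a WS (even) row.
Chart row 4 tiled across columns 1-7: K P K K P K K
WS row: flip the tiled sequence (start at column 7) and apply K<->P; YO and K2TOG stay.
Row 8 as worked: P P K P P K P
The 3rd stitch worked is K.

Result:
K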